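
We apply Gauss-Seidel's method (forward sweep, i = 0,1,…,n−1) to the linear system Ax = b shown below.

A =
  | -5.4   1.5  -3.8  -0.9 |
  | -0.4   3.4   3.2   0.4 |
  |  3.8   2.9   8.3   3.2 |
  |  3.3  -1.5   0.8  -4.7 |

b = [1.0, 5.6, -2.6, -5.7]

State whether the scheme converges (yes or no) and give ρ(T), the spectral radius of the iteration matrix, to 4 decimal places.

yes, ρ = 0.8992

Write A = D+L+U with D = diag(-5.4, 3.4, 8.3, -4.7).
Gauss-Seidel: T = -(D+L)⁻¹U, row 0 first, T[0,3] = -(-0.9)/(-5.4) = -0.1667; later rows by forward substitution.
  T[0,:] = [+0.0000, +0.2778, -0.7037, -0.1667]
  T[1,:] = [+0.0000, +0.0327, -1.0240, -0.1373]
  T[2,:] = [+0.0000, -0.1386, +0.6799, -0.2613]
  T[3,:] = [+0.0000, +0.1610, -0.0516, -0.1177]
|eigenvalues of T|: 0.8992, 0.2805, 0.2805, 0.0000.
ρ = 0.8992; 0.8992 < 1: convergent.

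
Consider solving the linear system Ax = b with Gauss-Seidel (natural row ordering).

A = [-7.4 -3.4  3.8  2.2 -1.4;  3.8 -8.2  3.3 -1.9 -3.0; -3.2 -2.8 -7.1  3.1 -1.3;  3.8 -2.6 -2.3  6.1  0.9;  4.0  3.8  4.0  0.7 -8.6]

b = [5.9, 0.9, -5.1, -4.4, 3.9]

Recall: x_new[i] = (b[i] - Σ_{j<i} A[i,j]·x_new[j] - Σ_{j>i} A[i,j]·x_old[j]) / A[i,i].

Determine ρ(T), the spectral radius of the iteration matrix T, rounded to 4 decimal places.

0.8535

Let D = diag(-7.4, -8.2, -7.1, 6.1, -8.6); L, U the strict triangles.
GS T = -(D+L)⁻¹U: row 0 first, T[0,4] = -(-1.4)/(-7.4) = -0.1892; later rows by forward substitution.
  T[0,:] = [+0.0000 -0.4595 +0.5135 +0.2973 -0.1892]
  T[1,:] = [+0.0000 -0.2129 +0.6404 -0.0939 -0.4535]
  T[2,:] = [+0.0000 +0.2910 -0.4840 +0.3397 +0.0810]
  T[3,:] = [+0.0000 +0.3052 -0.2294 -0.0972 -0.1924]
  T[4,:] = [+0.0000 -0.1476 +0.2780 +0.2468 -0.2664]
|eigenvalues of T|: 0.8535, 0.3182, 0.3182, 0.0641, 0.0000.
spectral radius ρ = 0.8535; 0.8535 < 1 ⇒ converges.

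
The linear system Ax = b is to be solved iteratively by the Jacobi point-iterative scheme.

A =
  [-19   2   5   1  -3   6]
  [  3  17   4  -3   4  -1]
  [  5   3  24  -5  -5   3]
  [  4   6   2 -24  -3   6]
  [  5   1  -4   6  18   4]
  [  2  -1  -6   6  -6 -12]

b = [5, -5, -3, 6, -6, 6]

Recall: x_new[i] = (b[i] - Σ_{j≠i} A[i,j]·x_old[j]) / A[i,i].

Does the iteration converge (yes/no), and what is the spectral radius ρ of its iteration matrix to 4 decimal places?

Split A = D + L + U, D = diag(-19, 17, 24, -24, 18, -12).
Jacobi T = -D⁻¹(L+U): T[0,2] = -(5)/(-19) = +0.2632; T[0,0] = 0.
  T[0,:] = [+0.0000  +0.1053  +0.2632  +0.0526  -0.1579  +0.3158]
  T[1,:] = [-0.1765  +0.0000  -0.2353  +0.1765  -0.2353  +0.0588]
  T[2,:] = [-0.2083  -0.1250  +0.0000  +0.2083  +0.2083  -0.1250]
  T[3,:] = [+0.1667  +0.2500  +0.0833  +0.0000  -0.1250  +0.2500]
  T[4,:] = [-0.2778  -0.0556  +0.2222  -0.3333  +0.0000  -0.2222]
  T[5,:] = [+0.1667  -0.0833  -0.5000  +0.5000  -0.5000  +0.0000]
moduli |λ_i(T)| = 0.8695, 0.4739, 0.4739, 0.2354, 0.1674, 0.1674.
ρ = 0.8695; 0.8695 < 1, so it converges for any x₀.

yes, ρ = 0.8695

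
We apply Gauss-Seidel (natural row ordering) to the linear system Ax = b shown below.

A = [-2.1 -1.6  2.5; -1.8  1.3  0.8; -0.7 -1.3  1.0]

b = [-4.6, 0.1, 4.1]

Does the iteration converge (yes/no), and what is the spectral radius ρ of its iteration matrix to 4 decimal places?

no, ρ = 1.3622

Let D = diag(-2.1, 1.3, 1); L, U the strict triangles.
T_GS = -(D+L)⁻¹U: row 0 first, T[0,1] = -(-1.6)/(-2.1) = -0.7619; later rows by forward substitution.
  T[0,:] = [+0.0000 -0.7619 +1.1905]
  T[1,:] = [+0.0000 -1.0549 +1.0330]
  T[2,:] = [+0.0000 -1.9048 +2.1762]
eigenvalue magnitudes: 1.3622, 0.2409, 0.0000.
spectral radius ρ = 1.3622; 1.3622 > 1: divergent.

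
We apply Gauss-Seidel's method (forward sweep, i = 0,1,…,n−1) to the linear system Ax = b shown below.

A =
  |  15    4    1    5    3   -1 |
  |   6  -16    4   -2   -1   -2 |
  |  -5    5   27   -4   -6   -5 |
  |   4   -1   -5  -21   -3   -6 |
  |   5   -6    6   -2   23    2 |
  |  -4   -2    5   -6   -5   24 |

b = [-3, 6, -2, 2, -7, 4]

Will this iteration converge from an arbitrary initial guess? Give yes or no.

Split A = D + L + U, D = diag(15, -16, 27, -21, 23, 24).
GS T = -(D+L)⁻¹U: row 0 first, T[0,3] = -(5)/(15) = -0.3333; later rows by forward substitution.
  T[0,:] = [+0.0000  -0.2667  -0.0667  -0.3333  -0.2000  +0.0667]
  T[1,:] = [+0.0000  -0.1000  +0.2250  -0.2500  -0.1375  -0.1000]
  T[2,:] = [+0.0000  -0.0309  -0.0540  +0.1327  +0.2106  +0.2160]
  T[3,:] = [+0.0000  -0.0387  -0.0106  -0.0832  -0.2246  -0.3197]
  T[4,:] = [+0.0000  +0.0366  +0.0864  -0.0346  -0.0669  -0.2117]
  T[5,:] = [+0.0000  -0.0484  +0.0342  -0.1320  -0.1587  -0.1663]
|eigenvalues of T|: 0.5239, 0.0868, 0.0868, 0.0719, 0.0719, 0.0000.
spectral radius ρ = 0.5239; 0.5239 < 1: convergent.

yes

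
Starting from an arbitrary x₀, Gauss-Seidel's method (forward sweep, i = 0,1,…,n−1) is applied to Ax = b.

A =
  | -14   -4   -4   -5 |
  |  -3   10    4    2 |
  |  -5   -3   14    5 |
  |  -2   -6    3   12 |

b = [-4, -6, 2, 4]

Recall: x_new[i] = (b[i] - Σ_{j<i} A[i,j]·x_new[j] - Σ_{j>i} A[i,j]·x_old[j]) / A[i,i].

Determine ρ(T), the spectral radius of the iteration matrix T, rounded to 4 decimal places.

0.6453

Let D = diag(-14, 10, 14, 12); L, U the strict triangles.
Gauss-Seidel: T = -(D+L)⁻¹U, row 0 first, T[0,3] = -(-5)/(-14) = -0.3571; later rows by forward substitution.
  T[0,:] = [+0.0000 -0.2857 -0.2857 -0.3571]
  T[1,:] = [+0.0000 -0.0857 -0.4857 -0.3071]
  T[2,:] = [+0.0000 -0.1204 -0.2061 -0.5505]
  T[3,:] = [+0.0000 -0.0604 -0.2389 -0.0755]
moduli |λ_i(T)| = 0.6453, 0.2327, 0.0453, 0.0000.
spectral radius ρ = 0.6453; 0.6453 < 1, so it converges for any x₀.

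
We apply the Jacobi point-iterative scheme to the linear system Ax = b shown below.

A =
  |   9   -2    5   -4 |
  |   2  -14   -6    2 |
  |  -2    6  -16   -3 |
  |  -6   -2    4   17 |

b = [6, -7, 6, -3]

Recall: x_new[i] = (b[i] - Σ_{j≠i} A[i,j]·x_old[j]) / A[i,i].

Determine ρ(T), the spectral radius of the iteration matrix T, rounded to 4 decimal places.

0.5518

A = D + L + U where D = diag(9, -14, -16, 17).
T_J = -D⁻¹(L+U): T[2,1] = -(6)/(-16) = +0.3750; T[2,2] = 0.
  T[0,:] = [+0.0000 +0.2222 -0.5556 +0.4444]
  T[1,:] = [+0.1429 +0.0000 -0.4286 +0.1429]
  T[2,:] = [-0.1250 +0.3750 +0.0000 -0.1875]
  T[3,:] = [+0.3529 +0.1176 -0.2353 +0.0000]
eigenvalue magnitudes: 0.5518, 0.3945, 0.2901, 0.2901.
spectral radius ρ = 0.5518; 0.5518 < 1, so it converges for any x₀.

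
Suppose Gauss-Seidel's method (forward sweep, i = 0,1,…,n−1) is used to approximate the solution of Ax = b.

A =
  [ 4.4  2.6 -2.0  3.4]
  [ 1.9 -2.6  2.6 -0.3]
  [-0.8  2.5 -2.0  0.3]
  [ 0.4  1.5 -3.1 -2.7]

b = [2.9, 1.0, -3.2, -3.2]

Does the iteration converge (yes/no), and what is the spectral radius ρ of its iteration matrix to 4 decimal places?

no, ρ = 1.4330

A = D + L + U where D = diag(4.4, -2.6, -2, -2.7).
GS T = -(D+L)⁻¹U: row 0 first, T[0,1] = -(2.6)/(4.4) = -0.5909; later rows by forward substitution.
  T[0,:] = [+0.0000 -0.5909 +0.4545 -0.7727]
  T[1,:] = [+0.0000 -0.4318 +1.3322 -0.6801]
  T[2,:] = [+0.0000 -0.3034 +1.4834 -0.3910]
  T[3,:] = [+0.0000 +0.0209 -0.8957 -0.0434]
|eigenvalues of T|: 1.4330, 0.4454, 0.0206, 0.0000.
ρ = 1.4330; 1.4330 > 1 ⇒ diverges.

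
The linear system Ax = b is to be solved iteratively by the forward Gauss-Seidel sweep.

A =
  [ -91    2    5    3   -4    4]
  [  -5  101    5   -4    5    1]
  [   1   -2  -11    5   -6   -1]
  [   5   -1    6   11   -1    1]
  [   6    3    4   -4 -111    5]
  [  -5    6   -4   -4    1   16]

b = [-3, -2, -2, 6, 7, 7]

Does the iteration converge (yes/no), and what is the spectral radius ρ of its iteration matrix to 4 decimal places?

A = D + L + U where D = diag(-91, 101, -11, 11, -111, 16).
T_GS = -(D+L)⁻¹U: row 0 first, T[0,2] = -(5)/(-91) = +0.0549; later rows by forward substitution.
  T[0,:] = [+0.0000 +0.0220 +0.0549 +0.0330 -0.0440 +0.0440]
  T[1,:] = [+0.0000 +0.0011 -0.0468 +0.0412 -0.0517 -0.0077]
  T[2,:] = [+0.0000 +0.0018 +0.0135 +0.4500 -0.5401 -0.0855]
  T[3,:] = [+0.0000 -0.0109 -0.0366 -0.2567 +0.4008 -0.0650]
  T[4,:] = [+0.0000 +0.0017 +0.0035 +0.0284 -0.0377 +0.0465]
  T[5,:] = [+0.0000 +0.0041 +0.0287 +0.0414 -0.0268 -0.0239]
|λ(T)| sorted: 0.2291, 0.1115, 0.1115, 0.0245, 0.0091, 0.0000.
ρ(T) = max|λ| = 0.2291; 0.2291 < 1, so it converges for any x₀.

yes, ρ = 0.2291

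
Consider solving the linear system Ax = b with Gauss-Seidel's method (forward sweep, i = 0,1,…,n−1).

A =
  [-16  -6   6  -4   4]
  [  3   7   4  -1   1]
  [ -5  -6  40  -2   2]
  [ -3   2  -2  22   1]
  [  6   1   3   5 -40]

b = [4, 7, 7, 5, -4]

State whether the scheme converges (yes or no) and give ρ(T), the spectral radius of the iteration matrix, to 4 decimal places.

yes, ρ = 0.2201

A = D + L + U where D = diag(-16, 7, 40, 22, -40).
Gauss-Seidel: T = -(D+L)⁻¹U, row 0 first, T[0,2] = -(6)/(-16) = +0.3750; later rows by forward substitution.
  T[0,:] = [+0.0000 -0.3750 +0.3750 -0.2500 +0.2500]
  T[1,:] = [+0.0000 +0.1607 -0.7321 +0.2500 -0.2500]
  T[2,:] = [+0.0000 -0.0228 -0.0629 +0.0563 -0.0563]
  T[3,:] = [+0.0000 -0.0678 +0.1120 -0.0517 +0.0063]
  T[4,:] = [+0.0000 -0.0624 +0.0472 -0.0335 +0.0278]
moduli |λ_i(T)| = 0.2201, 0.1301, 0.0592, 0.0431, 0.0000.
ρ = 0.2201; 0.2201 < 1, so it converges for any x₀.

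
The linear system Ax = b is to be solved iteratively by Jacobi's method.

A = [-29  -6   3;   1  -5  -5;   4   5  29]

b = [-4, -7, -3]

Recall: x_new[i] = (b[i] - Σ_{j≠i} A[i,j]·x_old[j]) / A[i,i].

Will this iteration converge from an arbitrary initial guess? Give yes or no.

A = D + L + U where D = diag(-29, -5, 29).
Jacobi: T = -D⁻¹(L+U), T[0,1] = -(-6)/(-29) = -0.2069; T[0,0] = 0.
  T[0,:] = [+0.0000  -0.2069  +0.1034]
  T[1,:] = [+0.2000  +0.0000  -1.0000]
  T[2,:] = [-0.1379  -0.1724  +0.0000]
|eigenvalues of T|: 0.4363, 0.2713, 0.2713.
ρ(T) = max|λ| = 0.4363; 0.4363 < 1: convergent.

yes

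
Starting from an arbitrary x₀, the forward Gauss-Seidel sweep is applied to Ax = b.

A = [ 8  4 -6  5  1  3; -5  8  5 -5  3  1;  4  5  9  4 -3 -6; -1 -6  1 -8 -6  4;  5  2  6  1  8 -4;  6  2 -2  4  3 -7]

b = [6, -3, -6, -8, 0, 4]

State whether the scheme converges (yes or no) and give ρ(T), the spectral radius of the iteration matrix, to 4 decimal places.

no, ρ = 1.2386

Let D = diag(8, 8, 9, -8, 8, -7); L, U the strict triangles.
GS T = -(D+L)⁻¹U: row 0 first, T[0,5] = -(3)/(8) = -0.3750; later rows by forward substitution.
  T[0,:] = [+0.0000, -0.5000, +0.7500, -0.6250, -0.1250, -0.3750]
  T[1,:] = [+0.0000, -0.3125, -0.1562, +0.2344, -0.4531, -0.3594]
  T[2,:] = [+0.0000, +0.3958, -0.2465, -0.2969, +0.6406, +1.0330]
  T[3,:] = [+0.0000, +0.3464, -0.0074, -0.1348, -0.3145, +0.9455]
  T[4,:] = [+0.0000, +0.0505, -0.2439, +0.5715, -0.2498, -0.0687]
  T[5,:] = [+0.0000, -0.4114, +0.5599, -0.2160, -0.7064, -0.2084]
eigenvalue magnitudes: 1.2386, 0.6897, 0.6897, 0.2905, 0.2608, 0.0000.
spectral radius ρ = 1.2386; 1.2386 > 1 ⇒ diverges.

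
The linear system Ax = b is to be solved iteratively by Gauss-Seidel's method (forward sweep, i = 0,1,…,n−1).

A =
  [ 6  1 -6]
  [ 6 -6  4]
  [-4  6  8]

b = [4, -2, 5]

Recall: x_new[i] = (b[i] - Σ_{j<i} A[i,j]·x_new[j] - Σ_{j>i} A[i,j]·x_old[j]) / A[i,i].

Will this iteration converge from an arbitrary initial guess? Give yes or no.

yes

Diagonal D = diag(6, -6, 8); L, U strict lower/upper.
T_GS = -(D+L)⁻¹U: row 0 first, T[0,2] = -(-6)/(6) = +1.0000; later rows by forward substitution.
  T[0,:] = [+0.0000  -0.1667  +1.0000]
  T[1,:] = [+0.0000  -0.1667  +1.6667]
  T[2,:] = [+0.0000  +0.0417  -0.7500]
moduli |λ_i(T)| = 0.8514, 0.0653, 0.0000.
ρ(T) = max|λ| = 0.8514; 0.8514 < 1, so it converges for any x₀.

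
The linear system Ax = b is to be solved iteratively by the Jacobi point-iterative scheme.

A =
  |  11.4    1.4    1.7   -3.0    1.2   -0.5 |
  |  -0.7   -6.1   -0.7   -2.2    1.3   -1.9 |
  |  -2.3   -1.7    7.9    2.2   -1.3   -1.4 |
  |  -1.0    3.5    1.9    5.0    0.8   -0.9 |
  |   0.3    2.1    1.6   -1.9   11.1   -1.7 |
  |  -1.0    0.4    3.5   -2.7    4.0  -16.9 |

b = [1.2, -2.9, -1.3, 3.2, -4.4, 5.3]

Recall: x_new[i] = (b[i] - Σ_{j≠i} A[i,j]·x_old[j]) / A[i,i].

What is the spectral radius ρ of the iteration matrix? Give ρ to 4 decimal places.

0.6103

Diagonal D = diag(11.4, -6.1, 7.9, 5, 11.1, -16.9); L, U strict lower/upper.
Jacobi: T = -D⁻¹(L+U), T[2,0] = -(-2.3)/(7.9) = +0.2911; T[2,2] = 0.
  T[0,:] = [+0.0000 -0.1228 -0.1491 +0.2632 -0.1053 +0.0439]
  T[1,:] = [-0.1148 +0.0000 -0.1148 -0.3607 +0.2131 -0.3115]
  T[2,:] = [+0.2911 +0.2152 +0.0000 -0.2785 +0.1646 +0.1772]
  T[3,:] = [+0.2000 -0.7000 -0.3800 +0.0000 -0.1600 +0.1800]
  T[4,:] = [-0.0270 -0.1892 -0.1441 +0.1712 +0.0000 +0.1532]
  T[5,:] = [-0.0592 +0.0237 +0.2071 -0.1598 +0.2367 +0.0000]
|eigenvalues of T|: 0.6103, 0.4093, 0.2470, 0.2368, 0.2102, 0.2102.
ρ(T) = max|λ| = 0.6103; 0.6103 < 1, so it converges for any x₀.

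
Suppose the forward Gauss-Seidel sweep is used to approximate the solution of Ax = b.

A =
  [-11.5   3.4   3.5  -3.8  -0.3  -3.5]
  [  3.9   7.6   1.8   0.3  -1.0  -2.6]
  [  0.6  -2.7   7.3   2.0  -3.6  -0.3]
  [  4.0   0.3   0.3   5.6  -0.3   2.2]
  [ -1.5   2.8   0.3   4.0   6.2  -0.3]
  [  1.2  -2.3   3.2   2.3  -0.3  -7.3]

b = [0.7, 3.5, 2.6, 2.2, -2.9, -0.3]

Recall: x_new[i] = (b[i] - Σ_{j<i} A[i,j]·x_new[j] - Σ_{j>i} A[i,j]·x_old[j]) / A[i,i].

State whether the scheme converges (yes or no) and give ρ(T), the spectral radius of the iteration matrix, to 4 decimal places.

yes, ρ = 0.5975

Diagonal D = diag(-11.5, 7.6, 7.3, 5.6, 6.2, -7.3); L, U strict lower/upper.
GS T = -(D+L)⁻¹U: row 0 first, T[0,4] = -(-0.3)/(-11.5) = -0.0261; later rows by forward substitution.
  T[0,:] = [+0.0000, +0.2957, +0.3043, -0.3304, -0.0261, -0.3043]
  T[1,:] = [+0.0000, -0.1517, -0.3930, +0.1301, +0.1450, +0.4983]
  T[2,:] = [+0.0000, -0.0804, -0.1704, -0.1987, +0.5489, +0.2504]
  T[3,:] = [+0.0000, -0.1987, -0.1872, +0.2397, +0.0350, -0.2156]
  T[4,:] = [+0.0000, +0.2722, +0.3801, -0.2837, -0.1209, -0.1233]
  T[5,:] = [+0.0000, -0.0127, +0.0246, -0.0952, +0.2067, -0.1601]
eigenvalue magnitudes: 0.5975, 0.4972, 0.3093, 0.0441, 0.0020, 0.0000.
spectral radius ρ = 0.5975; 0.5975 < 1, so it converges for any x₀.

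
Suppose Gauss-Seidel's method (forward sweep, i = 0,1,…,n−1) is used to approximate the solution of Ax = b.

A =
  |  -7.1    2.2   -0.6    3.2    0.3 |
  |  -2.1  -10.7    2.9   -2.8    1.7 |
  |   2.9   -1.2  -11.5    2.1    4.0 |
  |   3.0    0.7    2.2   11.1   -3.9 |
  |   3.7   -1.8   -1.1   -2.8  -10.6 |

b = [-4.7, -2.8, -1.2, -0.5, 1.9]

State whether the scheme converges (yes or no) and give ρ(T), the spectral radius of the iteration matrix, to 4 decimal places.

Write A = D+L+U with D = diag(-7.1, -10.7, -11.5, 11.1, -10.6).
Gauss-Seidel: T = -(D+L)⁻¹U, row 0 first, T[0,3] = -(3.2)/(-7.1) = +0.4507; later rows by forward substitution.
  T[0,:] = [+0.0000  +0.3099  -0.0845  +0.4507  +0.0423]
  T[1,:] = [+0.0000  -0.0608  +0.2876  -0.3501  +0.1506]
  T[2,:] = [+0.0000  +0.0845  -0.0513  +0.3328  +0.3428]
  T[3,:] = [+0.0000  -0.0967  +0.0149  -0.1657  +0.2625]
  T[4,:] = [+0.0000  +0.1352  -0.0769  +0.2260  -0.1157]
|λ(T)| sorted: 0.5342, 0.1797, 0.1400, 0.1400, 0.0000.
ρ(T) = max|λ| = 0.5342; 0.5342 < 1, so it converges for any x₀.

yes, ρ = 0.5342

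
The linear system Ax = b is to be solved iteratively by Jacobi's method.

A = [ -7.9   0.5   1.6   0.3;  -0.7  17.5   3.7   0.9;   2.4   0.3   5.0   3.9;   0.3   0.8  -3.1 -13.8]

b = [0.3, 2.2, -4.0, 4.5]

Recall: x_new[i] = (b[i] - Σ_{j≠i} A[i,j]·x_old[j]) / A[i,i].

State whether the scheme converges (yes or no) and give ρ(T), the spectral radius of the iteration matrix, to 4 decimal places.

yes, ρ = 0.3561

Let D = diag(-7.9, 17.5, 5, -13.8); L, U the strict triangles.
Jacobi T = -D⁻¹(L+U): T[1,2] = -(3.7)/(17.5) = -0.2114; T[1,1] = 0.
  T[0,:] = [+0.0000, +0.0633, +0.2025, +0.0380]
  T[1,:] = [+0.0400, +0.0000, -0.2114, -0.0514]
  T[2,:] = [-0.4800, -0.0600, +0.0000, -0.7800]
  T[3,:] = [+0.0217, +0.0580, -0.2246, +0.0000]
eigenvalue magnitudes: 0.3561, 0.2361, 0.2361, 0.0492.
ρ = 0.3561; 0.3561 < 1 ⇒ converges.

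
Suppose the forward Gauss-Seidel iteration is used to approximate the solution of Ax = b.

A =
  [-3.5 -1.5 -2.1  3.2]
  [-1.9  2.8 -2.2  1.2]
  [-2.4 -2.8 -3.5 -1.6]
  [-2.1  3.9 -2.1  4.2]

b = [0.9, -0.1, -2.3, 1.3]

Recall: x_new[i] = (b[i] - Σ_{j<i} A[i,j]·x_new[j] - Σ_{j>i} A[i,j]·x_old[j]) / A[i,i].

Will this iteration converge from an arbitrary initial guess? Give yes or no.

Write A = D+L+U with D = diag(-3.5, 2.8, -3.5, 4.2).
GS T = -(D+L)⁻¹U: row 0 first, T[0,1] = -(-1.5)/(-3.5) = -0.4286; later rows by forward substitution.
  T[0,:] = [+0.0000  -0.4286  -0.6000  +0.9143]
  T[1,:] = [+0.0000  -0.2908  +0.3786  +0.1918]
  T[2,:] = [+0.0000  +0.5265  +0.1086  -1.2376]
  T[3,:] = [+0.0000  +0.3190  -0.5972  -0.3398]
|λ(T)| sorted: 1.2488, 0.8035, 0.0767, 0.0000.
ρ(T) = max|λ| = 1.2488; 1.2488 > 1: divergent.

no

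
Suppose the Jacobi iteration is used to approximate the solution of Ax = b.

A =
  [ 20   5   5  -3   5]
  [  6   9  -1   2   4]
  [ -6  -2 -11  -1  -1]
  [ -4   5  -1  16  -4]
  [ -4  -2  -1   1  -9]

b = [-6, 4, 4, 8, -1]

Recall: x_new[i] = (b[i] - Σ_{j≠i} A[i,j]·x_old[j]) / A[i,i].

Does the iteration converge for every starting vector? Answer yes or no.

yes

Write A = D+L+U with D = diag(20, 9, -11, 16, -9).
Jacobi T = -D⁻¹(L+U): T[3,1] = -(5)/(16) = -0.3125; T[3,3] = 0.
  T[0,:] = [+0.0000, -0.2500, -0.2500, +0.1500, -0.2500]
  T[1,:] = [-0.6667, +0.0000, +0.1111, -0.2222, -0.4444]
  T[2,:] = [-0.5455, -0.1818, +0.0000, -0.0909, -0.0909]
  T[3,:] = [+0.2500, -0.3125, +0.0625, +0.0000, +0.2500]
  T[4,:] = [-0.4444, -0.2222, -0.1111, +0.1111, +0.0000]
|λ(T)| sorted: 0.8272, 0.6637, 0.3563, 0.1122, 0.1122.
ρ(T) = max|λ| = 0.8272; 0.8272 < 1, so it converges for any x₀.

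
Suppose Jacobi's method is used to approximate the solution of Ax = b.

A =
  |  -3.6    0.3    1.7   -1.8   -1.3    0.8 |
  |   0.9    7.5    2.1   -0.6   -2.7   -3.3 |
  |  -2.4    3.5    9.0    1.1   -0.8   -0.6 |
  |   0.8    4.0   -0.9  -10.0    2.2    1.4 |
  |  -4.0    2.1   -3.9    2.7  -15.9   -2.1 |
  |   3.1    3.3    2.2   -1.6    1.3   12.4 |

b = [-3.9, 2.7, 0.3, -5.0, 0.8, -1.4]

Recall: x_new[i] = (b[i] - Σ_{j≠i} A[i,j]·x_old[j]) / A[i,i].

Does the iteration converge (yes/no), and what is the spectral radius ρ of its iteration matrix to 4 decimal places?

yes, ρ = 0.8290

Write A = D+L+U with D = diag(-3.6, 7.5, 9, -10, -15.9, 12.4).
T_J = -D⁻¹(L+U): T[2,1] = -(3.5)/(9) = -0.3889; T[2,2] = 0.
  T[0,:] = [+0.0000  +0.0833  +0.4722  -0.5000  -0.3611  +0.2222]
  T[1,:] = [-0.1200  +0.0000  -0.2800  +0.0800  +0.3600  +0.4400]
  T[2,:] = [+0.2667  -0.3889  +0.0000  -0.1222  +0.0889  +0.0667]
  T[3,:] = [+0.0800  +0.4000  -0.0900  +0.0000  +0.2200  +0.1400]
  T[4,:] = [-0.2516  +0.1321  -0.2453  +0.1698  +0.0000  -0.1321]
  T[5,:] = [-0.2500  -0.2661  -0.1774  +0.1290  -0.1048  +0.0000]
|λ(T)| sorted: 0.8290, 0.5288, 0.5288, 0.4961, 0.1163, 0.0455.
ρ = 0.8290; 0.8290 < 1 ⇒ converges.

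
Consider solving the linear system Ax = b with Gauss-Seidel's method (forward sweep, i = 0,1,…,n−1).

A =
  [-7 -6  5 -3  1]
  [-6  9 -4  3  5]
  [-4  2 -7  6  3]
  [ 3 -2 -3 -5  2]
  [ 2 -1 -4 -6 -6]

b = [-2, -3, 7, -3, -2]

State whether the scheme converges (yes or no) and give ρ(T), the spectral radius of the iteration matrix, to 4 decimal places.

A = D + L + U where D = diag(-7, 9, -7, -5, -6).
T_GS = -(D+L)⁻¹U: row 0 first, T[0,2] = -(5)/(-7) = +0.7143; later rows by forward substitution.
  T[0,:] = [+0.0000 -0.8571 +0.7143 -0.4286 +0.1429]
  T[1,:] = [+0.0000 -0.5714 +0.9206 -0.6190 -0.4603]
  T[2,:] = [+0.0000 +0.3265 -0.1451 +0.9252 +0.2154]
  T[3,:] = [+0.0000 -0.4816 +0.1474 -0.5646 +0.5406]
  T[4,:] = [+0.0000 +0.0735 +0.0340 -0.0918 -0.5599]
|eigenvalues of T|: 1.5271, 0.3539, 0.2838, 0.2838, 0.0000.
ρ = 1.5271; 1.5271 > 1: divergent.

no, ρ = 1.5271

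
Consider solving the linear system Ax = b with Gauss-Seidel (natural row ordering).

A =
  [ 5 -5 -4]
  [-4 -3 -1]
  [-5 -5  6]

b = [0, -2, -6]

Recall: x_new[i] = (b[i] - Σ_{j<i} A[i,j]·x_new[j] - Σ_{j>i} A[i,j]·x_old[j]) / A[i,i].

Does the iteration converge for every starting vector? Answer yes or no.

Write A = D+L+U with D = diag(5, -3, 6).
GS T = -(D+L)⁻¹U: row 0 first, T[0,1] = -(-5)/(5) = +1.0000; later rows by forward substitution.
  T[0,:] = [+0.0000, +1.0000, +0.8000]
  T[1,:] = [+0.0000, -1.3333, -1.4000]
  T[2,:] = [+0.0000, -0.2778, -0.5000]
|λ(T)| sorted: 1.6667, 0.1667, 0.0000.
spectral radius ρ = 1.6667; 1.6667 > 1, so it fails to converge.

no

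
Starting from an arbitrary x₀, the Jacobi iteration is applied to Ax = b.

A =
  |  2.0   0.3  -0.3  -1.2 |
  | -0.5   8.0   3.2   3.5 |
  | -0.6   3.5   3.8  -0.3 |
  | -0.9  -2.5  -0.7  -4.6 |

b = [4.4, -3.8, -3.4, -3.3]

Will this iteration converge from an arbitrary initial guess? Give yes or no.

A = D + L + U where D = diag(2, 8, 3.8, -4.6).
Jacobi T = -D⁻¹(L+U): T[1,3] = -(3.5)/(8) = -0.4375; T[1,1] = 0.
  T[0,:] = [+0.0000, -0.1500, +0.1500, +0.6000]
  T[1,:] = [+0.0625, +0.0000, -0.4000, -0.4375]
  T[2,:] = [+0.1579, -0.9211, +0.0000, +0.0789]
  T[3,:] = [-0.1957, -0.5435, -0.1522, +0.0000]
eigenvalue magnitudes: 0.8224, 0.6777, 0.2954, 0.2954.
ρ(T) = max|λ| = 0.8224; 0.8224 < 1, so it converges for any x₀.

yes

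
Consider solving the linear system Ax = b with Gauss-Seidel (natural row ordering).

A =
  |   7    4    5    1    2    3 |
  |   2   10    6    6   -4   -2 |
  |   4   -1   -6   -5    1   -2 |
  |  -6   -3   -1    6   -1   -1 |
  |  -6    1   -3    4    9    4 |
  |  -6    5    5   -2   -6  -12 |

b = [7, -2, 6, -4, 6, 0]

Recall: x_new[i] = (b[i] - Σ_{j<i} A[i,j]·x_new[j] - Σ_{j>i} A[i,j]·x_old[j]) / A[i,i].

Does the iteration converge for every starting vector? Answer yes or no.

Write A = D+L+U with D = diag(7, 10, -6, 6, 9, -12).
T_GS = -(D+L)⁻¹U: row 0 first, T[0,1] = -(4)/(7) = -0.5714; later rows by forward substitution.
  T[0,:] = [+0.0000  -0.5714  -0.7143  -0.1429  -0.2857  -0.4286]
  T[1,:] = [+0.0000  +0.1143  -0.4571  -0.5714  +0.4571  +0.2857]
  T[2,:] = [+0.0000  -0.4000  -0.4000  -0.8333  -0.1000  -0.6667]
  T[3,:] = [+0.0000  -0.5810  -1.0095  -0.5675  +0.0929  -0.2302]
  T[4,:] = [+0.0000  -0.2688  -0.1101  -0.0573  -0.3159  -0.8818]
  T[5,:] = [+0.0000  +0.3979  +0.2233  -0.3907  +0.4341  +0.5348]
eigenvalue magnitudes: 1.6548, 0.5320, 0.5320, 0.2568, 0.0880, 0.0000.
spectral radius ρ = 1.6548; 1.6548 > 1: divergent.

no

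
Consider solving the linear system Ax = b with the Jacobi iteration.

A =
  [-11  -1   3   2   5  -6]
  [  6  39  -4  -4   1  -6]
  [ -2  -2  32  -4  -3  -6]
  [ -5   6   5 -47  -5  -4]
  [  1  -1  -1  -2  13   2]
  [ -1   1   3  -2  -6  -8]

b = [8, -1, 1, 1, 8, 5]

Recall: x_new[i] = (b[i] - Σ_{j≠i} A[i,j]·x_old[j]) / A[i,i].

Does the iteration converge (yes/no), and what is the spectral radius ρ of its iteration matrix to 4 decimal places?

Split A = D + L + U, D = diag(-11, 39, 32, -47, 13, -8).
Jacobi: T = -D⁻¹(L+U), T[4,2] = -(-1)/(13) = +0.0769; T[4,4] = 0.
  T[0,:] = [+0.0000 -0.0909 +0.2727 +0.1818 +0.4545 -0.5455]
  T[1,:] = [-0.1538 +0.0000 +0.1026 +0.1026 -0.0256 +0.1538]
  T[2,:] = [+0.0625 +0.0625 +0.0000 +0.1250 +0.0938 +0.1875]
  T[3,:] = [-0.1064 +0.1277 +0.1064 +0.0000 -0.1064 -0.0851]
  T[4,:] = [-0.0769 +0.0769 +0.0769 +0.1538 +0.0000 -0.1538]
  T[5,:] = [-0.1250 +0.1250 +0.3750 -0.2500 -0.7500 +0.0000]
|eigenvalues of T|: 0.6198, 0.3967, 0.3967, 0.2344, 0.1669, 0.0986.
ρ(T) = max|λ| = 0.6198; 0.6198 < 1: convergent.

yes, ρ = 0.6198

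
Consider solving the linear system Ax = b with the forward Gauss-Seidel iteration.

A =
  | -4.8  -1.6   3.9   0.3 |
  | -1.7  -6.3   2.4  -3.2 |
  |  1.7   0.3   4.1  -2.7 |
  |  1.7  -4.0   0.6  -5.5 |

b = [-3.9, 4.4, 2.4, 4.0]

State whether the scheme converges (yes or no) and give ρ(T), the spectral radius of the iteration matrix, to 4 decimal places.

yes, ρ = 0.6481

Write A = D+L+U with D = diag(-4.8, -6.3, 4.1, -5.5).
Gauss-Seidel: T = -(D+L)⁻¹U, row 0 first, T[0,1] = -(-1.6)/(-4.8) = -0.3333; later rows by forward substitution.
  T[0,:] = [+0.0000  -0.3333  +0.8125  +0.0625]
  T[1,:] = [+0.0000  +0.0899  +0.1617  -0.5248]
  T[2,:] = [+0.0000  +0.1316  -0.3487  +0.6710]
  T[3,:] = [+0.0000  -0.1541  +0.0955  +0.4742]
|eigenvalues of T|: 0.6481, 0.5108, 0.0781, 0.0000.
ρ(T) = max|λ| = 0.6481; 0.6481 < 1: convergent.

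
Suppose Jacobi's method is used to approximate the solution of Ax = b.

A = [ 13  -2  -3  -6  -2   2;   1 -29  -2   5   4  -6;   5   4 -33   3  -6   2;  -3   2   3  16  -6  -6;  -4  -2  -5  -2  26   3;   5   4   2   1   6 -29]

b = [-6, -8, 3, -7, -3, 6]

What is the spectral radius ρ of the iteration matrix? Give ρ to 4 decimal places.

0.5320

Diagonal D = diag(13, -29, -33, 16, 26, -29); L, U strict lower/upper.
Jacobi: T = -D⁻¹(L+U), T[1,3] = -(5)/(-29) = +0.1724; T[1,1] = 0.
  T[0,:] = [+0.0000 +0.1538 +0.2308 +0.4615 +0.1538 -0.1538]
  T[1,:] = [+0.0345 +0.0000 -0.0690 +0.1724 +0.1379 -0.2069]
  T[2,:] = [+0.1515 +0.1212 +0.0000 +0.0909 -0.1818 +0.0606]
  T[3,:] = [+0.1875 -0.1250 -0.1875 +0.0000 +0.3750 +0.3750]
  T[4,:] = [+0.1538 +0.0769 +0.1923 +0.0769 +0.0000 -0.1154]
  T[5,:] = [+0.1724 +0.1379 +0.0690 +0.0345 +0.2069 +0.0000]
|roots of det(T-λI)|: 0.5320, 0.3509, 0.3509, 0.2860, 0.1815, 0.1815.
spectral radius ρ = 0.5320; 0.5320 < 1, so it converges for any x₀.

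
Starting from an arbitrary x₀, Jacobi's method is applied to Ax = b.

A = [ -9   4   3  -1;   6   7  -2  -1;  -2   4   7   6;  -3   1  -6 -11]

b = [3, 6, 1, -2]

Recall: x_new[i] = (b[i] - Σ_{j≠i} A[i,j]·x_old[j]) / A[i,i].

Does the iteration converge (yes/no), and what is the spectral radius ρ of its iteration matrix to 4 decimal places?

yes, ρ = 0.8711

Diagonal D = diag(-9, 7, 7, -11); L, U strict lower/upper.
T_J = -D⁻¹(L+U): T[1,2] = -(-2)/(7) = +0.2857; T[1,1] = 0.
  T[0,:] = [+0.0000 +0.4444 +0.3333 -0.1111]
  T[1,:] = [-0.8571 +0.0000 +0.2857 +0.1429]
  T[2,:] = [+0.2857 -0.5714 +0.0000 -0.8571]
  T[3,:] = [-0.2727 +0.0909 -0.5455 +0.0000]
|eigenvalues of T|: 0.8711, 0.7246, 0.7246, 0.5689.
spectral radius ρ = 0.8711; 0.8711 < 1 ⇒ converges.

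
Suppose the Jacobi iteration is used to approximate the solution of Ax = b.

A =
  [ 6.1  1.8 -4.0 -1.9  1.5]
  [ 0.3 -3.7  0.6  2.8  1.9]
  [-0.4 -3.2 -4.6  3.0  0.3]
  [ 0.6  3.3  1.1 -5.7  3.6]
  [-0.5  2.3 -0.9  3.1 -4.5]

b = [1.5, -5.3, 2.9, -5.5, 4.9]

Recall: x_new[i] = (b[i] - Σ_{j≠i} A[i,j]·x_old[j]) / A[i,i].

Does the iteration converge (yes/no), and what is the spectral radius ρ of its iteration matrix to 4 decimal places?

no, ρ = 1.2209

Split A = D + L + U, D = diag(6.1, -3.7, -4.6, -5.7, -4.5).
Jacobi: T = -D⁻¹(L+U), T[1,3] = -(2.8)/(-3.7) = +0.7568; T[1,1] = 0.
  T[0,:] = [+0.0000  -0.2951  +0.6557  +0.3115  -0.2459]
  T[1,:] = [+0.0811  +0.0000  +0.1622  +0.7568  +0.5135]
  T[2,:] = [-0.0870  -0.6957  +0.0000  +0.6522  +0.0652]
  T[3,:] = [+0.1053  +0.5789  +0.1930  +0.0000  +0.6316]
  T[4,:] = [-0.1111  +0.5111  -0.2000  +0.6889  +0.0000]
moduli |λ_i(T)| = 1.2209, 0.8457, 0.4501, 0.3036, 0.3036.
ρ = 1.2209; 1.2209 > 1, so it fails to converge.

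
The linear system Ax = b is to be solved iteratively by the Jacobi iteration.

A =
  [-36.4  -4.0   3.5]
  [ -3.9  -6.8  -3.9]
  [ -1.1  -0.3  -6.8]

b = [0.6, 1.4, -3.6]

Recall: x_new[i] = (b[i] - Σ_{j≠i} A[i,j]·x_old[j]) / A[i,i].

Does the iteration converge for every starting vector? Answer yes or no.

Split A = D + L + U, D = diag(-36.4, -6.8, -6.8).
T_J = -D⁻¹(L+U): T[2,0] = -(-1.1)/(-6.8) = -0.1618; T[2,2] = 0.
  T[0,:] = [+0.0000 -0.1099 +0.0962]
  T[1,:] = [-0.5735 +0.0000 -0.5735]
  T[2,:] = [-0.1618 -0.0441 +0.0000]
|roots of det(T-λI)|: 0.3124, 0.1576, 0.1576.
ρ(T) = max|λ| = 0.3124; 0.3124 < 1, so it converges for any x₀.

yes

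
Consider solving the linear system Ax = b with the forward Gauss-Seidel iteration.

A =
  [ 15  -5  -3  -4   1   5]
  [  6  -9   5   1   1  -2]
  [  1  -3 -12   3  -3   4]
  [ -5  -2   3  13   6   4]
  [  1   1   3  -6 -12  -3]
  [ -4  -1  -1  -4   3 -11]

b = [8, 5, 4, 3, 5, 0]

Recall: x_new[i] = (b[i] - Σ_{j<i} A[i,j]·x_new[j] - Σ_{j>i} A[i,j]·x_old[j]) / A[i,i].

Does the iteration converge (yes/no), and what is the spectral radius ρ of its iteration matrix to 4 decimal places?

Write A = D+L+U with D = diag(15, -9, -12, 13, -12, -11).
Gauss-Seidel: T = -(D+L)⁻¹U, row 0 first, T[0,3] = -(-4)/(15) = +0.2667; later rows by forward substitution.
  T[0,:] = [+0.0000  +0.3333  +0.2000  +0.2667  -0.0667  -0.3333]
  T[1,:] = [+0.0000  +0.2222  +0.6889  +0.2889  +0.0667  -0.4444]
  T[2,:] = [+0.0000  -0.0278  -0.1556  +0.2000  -0.2722  +0.4167]
  T[3,:] = [+0.0000  +0.1688  +0.2188  +0.1009  -0.4141  -0.6004]
  T[4,:] = [+0.0000  -0.0450  -0.0742  +0.0459  +0.1390  +0.0896]
  T[5,:] = [+0.0000  -0.2126  -0.2210  -0.1656  +0.2314  +0.3665]
moduli |λ_i(T)| = 0.7838, 0.2726, 0.2214, 0.2214, 0.1855, 0.0000.
spectral radius ρ = 0.7838; 0.7838 < 1: convergent.

yes, ρ = 0.7838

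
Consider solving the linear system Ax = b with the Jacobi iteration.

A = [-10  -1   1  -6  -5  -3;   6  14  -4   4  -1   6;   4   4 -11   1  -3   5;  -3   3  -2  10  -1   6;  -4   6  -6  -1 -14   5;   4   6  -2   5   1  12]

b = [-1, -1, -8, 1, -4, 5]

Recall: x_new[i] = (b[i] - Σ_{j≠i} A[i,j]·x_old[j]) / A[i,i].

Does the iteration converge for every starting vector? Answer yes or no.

Let D = diag(-10, 14, -11, 10, -14, 12); L, U the strict triangles.
Jacobi T = -D⁻¹(L+U): T[3,0] = -(-3)/(10) = +0.3000; T[3,3] = 0.
  T[0,:] = [+0.0000  -0.1000  +0.1000  -0.6000  -0.5000  -0.3000]
  T[1,:] = [-0.4286  +0.0000  +0.2857  -0.2857  +0.0714  -0.4286]
  T[2,:] = [+0.3636  +0.3636  +0.0000  +0.0909  -0.2727  +0.4545]
  T[3,:] = [+0.3000  -0.3000  +0.2000  +0.0000  +0.1000  -0.6000]
  T[4,:] = [-0.2857  +0.4286  -0.4286  -0.0714  +0.0000  +0.3571]
  T[5,:] = [-0.3333  -0.5000  +0.1667  -0.4167  -0.0833  +0.0000]
|roots of det(T-λI)|: 1.2004, 0.6116, 0.4028, 0.4028, 0.2884, 0.2884.
ρ(T) = max|λ| = 1.2004; 1.2004 > 1, so it fails to converge.

no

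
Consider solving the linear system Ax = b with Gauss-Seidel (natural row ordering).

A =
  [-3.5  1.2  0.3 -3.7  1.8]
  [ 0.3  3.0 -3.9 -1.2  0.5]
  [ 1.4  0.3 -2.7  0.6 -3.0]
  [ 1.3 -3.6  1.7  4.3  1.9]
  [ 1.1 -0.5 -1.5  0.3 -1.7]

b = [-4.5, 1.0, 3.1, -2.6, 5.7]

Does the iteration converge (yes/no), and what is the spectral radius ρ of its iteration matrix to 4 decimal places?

no, ρ = 1.6467

Write A = D+L+U with D = diag(-3.5, 3, -2.7, 4.3, -1.7).
T_GS = -(D+L)⁻¹U: row 0 first, T[0,3] = -(-3.7)/(-3.5) = -1.0571; later rows by forward substitution.
  T[0,:] = [+0.0000  +0.3429  +0.0857  -1.0571  +0.5143]
  T[1,:] = [+0.0000  -0.0343  +1.2914  +0.5057  -0.2181]
  T[2,:] = [+0.0000  +0.1740  +0.1879  -0.2697  -0.8687]
  T[3,:] = [+0.0000  -0.2011  +0.9810  +0.8496  -0.4365]
  T[4,:] = [+0.0000  +0.0429  -0.3171  -0.4448  +1.0864]
eigenvalue magnitudes: 1.6467, 0.3519, 0.3519, 0.1388, 0.0000.
spectral radius ρ = 1.6467; 1.6467 > 1 ⇒ diverges.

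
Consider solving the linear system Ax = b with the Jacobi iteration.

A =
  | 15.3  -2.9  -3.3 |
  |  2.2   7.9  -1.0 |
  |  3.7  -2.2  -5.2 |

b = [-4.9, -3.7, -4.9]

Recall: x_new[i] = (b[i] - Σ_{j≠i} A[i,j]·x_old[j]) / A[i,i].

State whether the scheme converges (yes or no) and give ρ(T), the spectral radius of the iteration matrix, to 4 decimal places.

Split A = D + L + U, D = diag(15.3, 7.9, -5.2).
Jacobi T = -D⁻¹(L+U): T[2,0] = -(3.7)/(-5.2) = +0.7115; T[2,2] = 0.
  T[0,:] = [+0.0000, +0.1895, +0.2157]
  T[1,:] = [-0.2785, +0.0000, +0.1266]
  T[2,:] = [+0.7115, -0.4231, +0.0000]
|eigenvalues of T|: 0.3937, 0.3285, 0.3285.
ρ(T) = max|λ| = 0.3937; 0.3937 < 1 ⇒ converges.

yes, ρ = 0.3937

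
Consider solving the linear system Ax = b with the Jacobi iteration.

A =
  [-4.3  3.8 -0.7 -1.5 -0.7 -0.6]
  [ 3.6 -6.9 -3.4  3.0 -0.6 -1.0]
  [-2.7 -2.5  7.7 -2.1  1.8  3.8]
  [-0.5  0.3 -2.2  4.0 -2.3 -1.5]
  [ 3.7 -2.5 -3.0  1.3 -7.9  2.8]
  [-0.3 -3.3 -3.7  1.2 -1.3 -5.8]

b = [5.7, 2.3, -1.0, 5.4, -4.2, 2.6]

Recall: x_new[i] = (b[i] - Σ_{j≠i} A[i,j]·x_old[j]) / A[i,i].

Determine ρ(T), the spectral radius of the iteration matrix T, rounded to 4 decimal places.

1.1844

Split A = D + L + U, D = diag(-4.3, -6.9, 7.7, 4, -7.9, -5.8).
Jacobi T = -D⁻¹(L+U): T[0,5] = -(-0.6)/(-4.3) = -0.1395; T[0,0] = 0.
  T[0,:] = [+0.0000, +0.8837, -0.1628, -0.3488, -0.1628, -0.1395]
  T[1,:] = [+0.5217, +0.0000, -0.4928, +0.4348, -0.0870, -0.1449]
  T[2,:] = [+0.3506, +0.3247, +0.0000, +0.2727, -0.2338, -0.4935]
  T[3,:] = [+0.1250, -0.0750, +0.5500, +0.0000, +0.5750, +0.3750]
  T[4,:] = [+0.4684, -0.3165, -0.3797, +0.1646, +0.0000, +0.3544]
  T[5,:] = [-0.0517, -0.5690, -0.6379, +0.2069, -0.2241, +0.0000]
eigenvalue magnitudes: 1.1844, 0.7045, 0.7045, 0.3459, 0.3459, 0.0467.
ρ(T) = max|λ| = 1.1844; 1.1844 > 1: divergent.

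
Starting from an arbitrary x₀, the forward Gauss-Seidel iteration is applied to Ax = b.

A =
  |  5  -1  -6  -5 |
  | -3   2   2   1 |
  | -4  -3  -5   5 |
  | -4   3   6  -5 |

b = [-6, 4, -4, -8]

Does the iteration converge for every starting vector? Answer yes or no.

no

A = D + L + U where D = diag(5, 2, -5, -5).
T_GS = -(D+L)⁻¹U: row 0 first, T[0,3] = -(-5)/(5) = +1.0000; later rows by forward substitution.
  T[0,:] = [+0.0000, +0.2000, +1.2000, +1.0000]
  T[1,:] = [+0.0000, +0.3000, +0.8000, +1.0000]
  T[2,:] = [+0.0000, -0.3400, -1.4400, -0.4000]
  T[3,:] = [+0.0000, -0.3880, -2.2080, -0.6800]
eigenvalue magnitudes: 1.6933, 0.3772, 0.2505, 0.0000.
spectral radius ρ = 1.6933; 1.6933 > 1 ⇒ diverges.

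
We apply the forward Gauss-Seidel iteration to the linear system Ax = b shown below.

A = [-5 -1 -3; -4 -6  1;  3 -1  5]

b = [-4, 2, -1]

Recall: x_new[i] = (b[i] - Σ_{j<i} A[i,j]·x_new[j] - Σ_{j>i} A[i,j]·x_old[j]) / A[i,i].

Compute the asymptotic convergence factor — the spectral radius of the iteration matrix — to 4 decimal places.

0.6380

Write A = D+L+U with D = diag(-5, -6, 5).
Gauss-Seidel: T = -(D+L)⁻¹U, row 0 first, T[0,2] = -(-3)/(-5) = -0.6000; later rows by forward substitution.
  T[0,:] = [+0.0000 -0.2000 -0.6000]
  T[1,:] = [+0.0000 +0.1333 +0.5667]
  T[2,:] = [+0.0000 +0.1467 +0.4733]
eigenvalue magnitudes: 0.6380, 0.0313, 0.0000.
ρ = 0.6380; 0.6380 < 1: convergent.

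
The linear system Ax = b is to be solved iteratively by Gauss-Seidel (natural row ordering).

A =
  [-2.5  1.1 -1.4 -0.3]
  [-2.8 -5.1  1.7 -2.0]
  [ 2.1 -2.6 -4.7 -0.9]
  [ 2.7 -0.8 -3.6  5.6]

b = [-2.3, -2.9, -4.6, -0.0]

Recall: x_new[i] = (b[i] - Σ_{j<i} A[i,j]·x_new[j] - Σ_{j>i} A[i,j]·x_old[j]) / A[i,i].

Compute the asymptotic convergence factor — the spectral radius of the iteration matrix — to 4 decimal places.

A = D + L + U where D = diag(-2.5, -5.1, -4.7, 5.6).
T_GS = -(D+L)⁻¹U: row 0 first, T[0,1] = -(1.1)/(-2.5) = +0.4400; later rows by forward substitution.
  T[0,:] = [+0.0000, +0.4400, -0.5600, -0.1200]
  T[1,:] = [+0.0000, -0.2416, +0.6408, -0.3263]
  T[2,:] = [+0.0000, +0.3302, -0.6047, -0.0646]
  T[3,:] = [+0.0000, -0.0344, -0.0272, -0.0303]
eigenvalue magnitudes: 0.9181, 0.1440, 0.1024, 0.0000.
spectral radius ρ = 0.9181; 0.9181 < 1 ⇒ converges.

0.9181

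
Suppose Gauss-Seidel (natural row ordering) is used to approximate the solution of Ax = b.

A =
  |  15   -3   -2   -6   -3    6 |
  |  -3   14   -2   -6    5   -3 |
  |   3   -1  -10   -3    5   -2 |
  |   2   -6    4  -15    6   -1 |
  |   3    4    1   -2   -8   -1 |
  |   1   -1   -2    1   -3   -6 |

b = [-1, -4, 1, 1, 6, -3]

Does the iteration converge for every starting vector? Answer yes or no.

Let D = diag(15, 14, -10, -15, -8, -6); L, U the strict triangles.
GS T = -(D+L)⁻¹U: row 0 first, T[0,5] = -(6)/(15) = -0.4000; later rows by forward substitution.
  T[0,:] = [+0.0000 +0.2000 +0.1333 +0.4000 +0.2000 -0.4000]
  T[1,:] = [+0.0000 +0.0429 +0.1714 +0.5143 -0.3143 +0.1286]
  T[2,:] = [+0.0000 +0.0557 +0.0229 -0.2314 +0.5914 -0.3329]
  T[3,:] = [+0.0000 +0.0244 -0.0447 -0.2141 +0.7101 -0.2602]
  T[4,:] = [+0.0000 +0.0973 +0.1497 +0.4317 -0.1857 -0.1873]
  T[5,:] = [+0.0000 -0.0370 -0.0963 -0.1935 +0.0998 +0.0731]
|roots of det(T-λI)|: 0.8208, 0.5589, 0.0924, 0.0690, 0.0244, 0.0000.
ρ(T) = max|λ| = 0.8208; 0.8208 < 1 ⇒ converges.

yes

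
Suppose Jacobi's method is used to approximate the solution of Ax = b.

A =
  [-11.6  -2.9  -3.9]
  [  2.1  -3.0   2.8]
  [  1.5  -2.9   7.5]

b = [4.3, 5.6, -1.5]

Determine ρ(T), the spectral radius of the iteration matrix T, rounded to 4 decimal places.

Split A = D + L + U, D = diag(-11.6, -3, 7.5).
T_J = -D⁻¹(L+U): T[2,0] = -(1.5)/(7.5) = -0.2000; T[2,2] = 0.
  T[0,:] = [+0.0000  -0.2500  -0.3362]
  T[1,:] = [+0.7000  +0.0000  +0.9333]
  T[2,:] = [-0.2000  +0.3867  +0.0000]
eigenvalue magnitudes: 0.5747, 0.3610, 0.2137.
ρ = 0.5747; 0.5747 < 1 ⇒ converges.

0.5747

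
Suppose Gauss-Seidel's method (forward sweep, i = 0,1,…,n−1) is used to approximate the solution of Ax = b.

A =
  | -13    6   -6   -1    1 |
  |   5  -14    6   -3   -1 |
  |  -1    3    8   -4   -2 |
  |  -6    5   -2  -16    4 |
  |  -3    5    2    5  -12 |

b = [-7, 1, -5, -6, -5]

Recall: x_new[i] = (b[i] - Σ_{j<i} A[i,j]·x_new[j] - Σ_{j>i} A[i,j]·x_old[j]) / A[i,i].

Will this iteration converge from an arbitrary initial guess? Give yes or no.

yes

Diagonal D = diag(-13, -14, 8, -16, -12); L, U strict lower/upper.
GS T = -(D+L)⁻¹U: row 0 first, T[0,2] = -(-6)/(-13) = -0.4615; later rows by forward substitution.
  T[0,:] = [+0.0000, +0.4615, -0.4615, -0.0769, +0.0769]
  T[1,:] = [+0.0000, +0.1648, +0.2637, -0.2418, -0.0440]
  T[2,:] = [+0.0000, -0.0041, -0.1566, +0.5810, +0.2761]
  T[3,:] = [+0.0000, -0.1211, +0.2751, -0.1193, +0.1729]
  T[4,:] = [+0.0000, -0.0978, +0.3138, -0.0344, +0.0805]
|roots of det(T-λI)|: 0.6018, 0.4376, 0.2340, 0.1003, 0.0000.
ρ(T) = max|λ| = 0.6018; 0.6018 < 1: convergent.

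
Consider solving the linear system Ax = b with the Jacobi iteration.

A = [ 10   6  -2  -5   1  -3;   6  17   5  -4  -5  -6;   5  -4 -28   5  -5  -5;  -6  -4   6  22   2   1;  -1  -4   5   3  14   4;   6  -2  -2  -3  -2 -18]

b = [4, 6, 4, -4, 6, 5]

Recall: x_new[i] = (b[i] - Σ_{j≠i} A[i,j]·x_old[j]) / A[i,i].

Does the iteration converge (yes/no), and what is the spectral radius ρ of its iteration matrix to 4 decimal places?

Diagonal D = diag(10, 17, -28, 22, 14, -18); L, U strict lower/upper.
T_J = -D⁻¹(L+U): T[0,5] = -(-3)/(10) = +0.3000; T[0,0] = 0.
  T[0,:] = [+0.0000, -0.6000, +0.2000, +0.5000, -0.1000, +0.3000]
  T[1,:] = [-0.3529, +0.0000, -0.2941, +0.2353, +0.2941, +0.3529]
  T[2,:] = [+0.1786, -0.1429, +0.0000, +0.1786, -0.1786, -0.1786]
  T[3,:] = [+0.2727, +0.1818, -0.2727, +0.0000, -0.0909, -0.0455]
  T[4,:] = [+0.0714, +0.2857, -0.3571, -0.2143, +0.0000, -0.2857]
  T[5,:] = [+0.3333, -0.1111, -0.1111, -0.1667, -0.1111, +0.0000]
eigenvalue magnitudes: 0.9295, 0.7179, 0.3013, 0.3013, 0.1730, 0.0295.
ρ(T) = max|λ| = 0.9295; 0.9295 < 1 ⇒ converges.

yes, ρ = 0.9295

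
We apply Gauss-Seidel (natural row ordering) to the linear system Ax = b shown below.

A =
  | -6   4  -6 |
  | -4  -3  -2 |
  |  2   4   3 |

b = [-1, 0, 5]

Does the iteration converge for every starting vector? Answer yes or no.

no

Split A = D + L + U, D = diag(-6, -3, 3).
GS T = -(D+L)⁻¹U: row 0 first, T[0,1] = -(4)/(-6) = +0.6667; later rows by forward substitution.
  T[0,:] = [+0.0000, +0.6667, -1.0000]
  T[1,:] = [+0.0000, -0.8889, +0.6667]
  T[2,:] = [+0.0000, +0.7407, -0.2222]
eigenvalue magnitudes: 1.3333, 0.2222, 0.0000.
ρ = 1.3333; 1.3333 > 1: divergent.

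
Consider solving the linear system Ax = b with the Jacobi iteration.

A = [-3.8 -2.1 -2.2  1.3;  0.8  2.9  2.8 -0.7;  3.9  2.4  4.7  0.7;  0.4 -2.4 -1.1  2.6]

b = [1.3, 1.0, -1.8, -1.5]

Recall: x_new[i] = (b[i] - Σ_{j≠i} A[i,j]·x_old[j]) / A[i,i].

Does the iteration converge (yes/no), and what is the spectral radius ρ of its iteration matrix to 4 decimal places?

Write A = D+L+U with D = diag(-3.8, 2.9, 4.7, 2.6).
T_J = -D⁻¹(L+U): T[1,2] = -(2.8)/(2.9) = -0.9655; T[1,1] = 0.
  T[0,:] = [+0.0000  -0.5526  -0.5789  +0.3421]
  T[1,:] = [-0.2759  +0.0000  -0.9655  +0.2414]
  T[2,:] = [-0.8298  -0.5106  +0.0000  -0.1489]
  T[3,:] = [-0.1538  +0.9231  +0.4231  +0.0000]
|roots of det(T-λI)|: 1.3538, 0.8935, 0.4342, 0.4342.
ρ(T) = max|λ| = 1.3538; 1.3538 > 1: divergent.

no, ρ = 1.3538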